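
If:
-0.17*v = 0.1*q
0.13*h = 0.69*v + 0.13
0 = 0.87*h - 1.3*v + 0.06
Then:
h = -0.49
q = 0.48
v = -0.28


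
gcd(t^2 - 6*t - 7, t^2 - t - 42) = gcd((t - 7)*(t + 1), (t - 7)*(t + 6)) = t - 7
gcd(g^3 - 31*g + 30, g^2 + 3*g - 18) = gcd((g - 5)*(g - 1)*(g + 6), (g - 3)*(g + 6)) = g + 6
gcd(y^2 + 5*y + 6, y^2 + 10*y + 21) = y + 3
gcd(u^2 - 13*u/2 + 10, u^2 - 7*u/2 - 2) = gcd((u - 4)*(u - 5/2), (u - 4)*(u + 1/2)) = u - 4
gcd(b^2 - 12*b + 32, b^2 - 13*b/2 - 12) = b - 8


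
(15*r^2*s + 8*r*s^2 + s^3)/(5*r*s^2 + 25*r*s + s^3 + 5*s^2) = (3*r + s)/(s + 5)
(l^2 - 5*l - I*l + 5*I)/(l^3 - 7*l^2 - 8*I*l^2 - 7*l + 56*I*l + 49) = (l - 5)/(l^2 - 7*l*(1 + I) + 49*I)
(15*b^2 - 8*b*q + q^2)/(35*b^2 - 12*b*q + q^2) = (-3*b + q)/(-7*b + q)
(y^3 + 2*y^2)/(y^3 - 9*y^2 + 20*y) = y*(y + 2)/(y^2 - 9*y + 20)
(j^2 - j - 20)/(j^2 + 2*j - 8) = (j - 5)/(j - 2)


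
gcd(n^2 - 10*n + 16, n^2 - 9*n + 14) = n - 2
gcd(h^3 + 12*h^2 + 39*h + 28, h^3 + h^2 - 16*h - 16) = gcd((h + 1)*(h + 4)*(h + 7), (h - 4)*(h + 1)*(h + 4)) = h^2 + 5*h + 4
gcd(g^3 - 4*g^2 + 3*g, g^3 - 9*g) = g^2 - 3*g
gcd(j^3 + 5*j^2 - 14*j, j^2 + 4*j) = j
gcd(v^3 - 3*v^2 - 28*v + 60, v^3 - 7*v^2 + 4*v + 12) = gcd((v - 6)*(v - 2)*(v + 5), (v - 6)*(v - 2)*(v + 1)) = v^2 - 8*v + 12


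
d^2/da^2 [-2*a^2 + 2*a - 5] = -4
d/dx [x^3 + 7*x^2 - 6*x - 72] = 3*x^2 + 14*x - 6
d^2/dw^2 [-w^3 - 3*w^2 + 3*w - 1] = -6*w - 6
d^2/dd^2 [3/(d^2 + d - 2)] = 6*(-d^2 - d + (2*d + 1)^2 + 2)/(d^2 + d - 2)^3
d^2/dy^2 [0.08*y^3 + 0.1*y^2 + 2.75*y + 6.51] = 0.48*y + 0.2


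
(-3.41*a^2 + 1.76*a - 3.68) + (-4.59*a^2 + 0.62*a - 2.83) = -8.0*a^2 + 2.38*a - 6.51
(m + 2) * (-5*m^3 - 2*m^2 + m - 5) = -5*m^4 - 12*m^3 - 3*m^2 - 3*m - 10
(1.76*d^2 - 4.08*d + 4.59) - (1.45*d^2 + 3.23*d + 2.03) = 0.31*d^2 - 7.31*d + 2.56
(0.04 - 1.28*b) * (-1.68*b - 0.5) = 2.1504*b^2 + 0.5728*b - 0.02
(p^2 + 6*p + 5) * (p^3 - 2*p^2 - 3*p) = p^5 + 4*p^4 - 10*p^3 - 28*p^2 - 15*p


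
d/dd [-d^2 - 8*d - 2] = -2*d - 8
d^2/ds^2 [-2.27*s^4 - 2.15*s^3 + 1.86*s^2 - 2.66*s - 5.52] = -27.24*s^2 - 12.9*s + 3.72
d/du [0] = 0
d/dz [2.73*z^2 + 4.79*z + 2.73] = 5.46*z + 4.79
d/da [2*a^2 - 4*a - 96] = 4*a - 4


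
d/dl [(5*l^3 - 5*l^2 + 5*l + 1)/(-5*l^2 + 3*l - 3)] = (-25*l^4 + 30*l^3 - 35*l^2 + 40*l - 18)/(25*l^4 - 30*l^3 + 39*l^2 - 18*l + 9)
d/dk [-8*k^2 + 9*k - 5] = 9 - 16*k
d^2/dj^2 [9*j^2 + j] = 18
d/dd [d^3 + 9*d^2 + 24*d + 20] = 3*d^2 + 18*d + 24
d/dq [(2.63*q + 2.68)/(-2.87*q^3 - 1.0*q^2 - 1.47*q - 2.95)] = (15.0962*q^3 + 25.7048*q^2 + 5.36*q - 3.8189)/(8.2369*q^6 + 5.74*q^5 + 9.4378*q^4 + 19.873*q^3 + 8.0609*q^2 + 8.673*q + 8.7025)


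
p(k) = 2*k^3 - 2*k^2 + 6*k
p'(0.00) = 6.00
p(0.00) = 0.00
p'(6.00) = 198.00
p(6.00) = 396.00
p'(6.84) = 259.35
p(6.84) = 587.50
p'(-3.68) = 101.97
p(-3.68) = -148.84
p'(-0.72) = 11.99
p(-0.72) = -6.10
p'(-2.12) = 41.45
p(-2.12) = -40.77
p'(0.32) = 5.33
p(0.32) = 1.78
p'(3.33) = 59.21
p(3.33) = 71.65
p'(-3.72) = 103.91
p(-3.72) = -152.95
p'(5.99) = 197.32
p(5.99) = 394.02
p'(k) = 6*k^2 - 4*k + 6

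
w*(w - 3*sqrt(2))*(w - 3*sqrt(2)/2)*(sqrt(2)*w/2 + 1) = sqrt(2)*w^4/2 - 7*w^3/2 + 9*w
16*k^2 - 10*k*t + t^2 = (-8*k + t)*(-2*k + t)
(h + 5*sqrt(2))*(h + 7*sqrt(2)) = h^2 + 12*sqrt(2)*h + 70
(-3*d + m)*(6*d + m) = -18*d^2 + 3*d*m + m^2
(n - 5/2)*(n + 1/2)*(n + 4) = n^3 + 2*n^2 - 37*n/4 - 5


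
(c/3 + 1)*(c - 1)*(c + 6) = c^3/3 + 8*c^2/3 + 3*c - 6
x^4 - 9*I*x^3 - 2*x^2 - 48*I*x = x*(x - 8*I)*(x - 3*I)*(x + 2*I)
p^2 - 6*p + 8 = (p - 4)*(p - 2)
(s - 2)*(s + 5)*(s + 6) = s^3 + 9*s^2 + 8*s - 60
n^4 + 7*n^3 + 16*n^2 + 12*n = n*(n + 2)^2*(n + 3)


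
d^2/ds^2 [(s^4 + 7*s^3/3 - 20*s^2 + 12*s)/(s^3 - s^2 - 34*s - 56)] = 8*(13*s^6 + 408*s^5 + 1758*s^4 + 8294*s^3 + 29652*s^2 + 14952*s - 64176)/(3*(s^9 - 3*s^8 - 99*s^7 + 35*s^6 + 3702*s^5 + 7788*s^4 - 41320*s^3 - 203616*s^2 - 319872*s - 175616))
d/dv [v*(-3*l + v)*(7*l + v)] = -21*l^2 + 8*l*v + 3*v^2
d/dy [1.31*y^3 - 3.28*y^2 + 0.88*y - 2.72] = 3.93*y^2 - 6.56*y + 0.88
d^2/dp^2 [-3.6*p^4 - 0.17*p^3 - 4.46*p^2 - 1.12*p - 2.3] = -43.2*p^2 - 1.02*p - 8.92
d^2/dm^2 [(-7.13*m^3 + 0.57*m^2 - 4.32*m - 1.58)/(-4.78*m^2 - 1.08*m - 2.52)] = (2.27373675443232e-13*m^5 + 48.1579200000001*m^3 + 374.228832*m^2 + 8.38771200000006*m - 65.132352)/(109.215352*m^6 + 74.028816*m^5 + 189.46008*m^4 + 79.3152*m^3 + 99.88272*m^2 + 20.575296*m + 16.003008)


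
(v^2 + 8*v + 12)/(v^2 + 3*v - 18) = (v + 2)/(v - 3)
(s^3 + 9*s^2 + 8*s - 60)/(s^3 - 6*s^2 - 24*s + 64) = (s^2 + 11*s + 30)/(s^2 - 4*s - 32)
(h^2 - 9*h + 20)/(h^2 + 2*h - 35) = (h - 4)/(h + 7)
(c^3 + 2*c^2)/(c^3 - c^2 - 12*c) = c*(c + 2)/(c^2 - c - 12)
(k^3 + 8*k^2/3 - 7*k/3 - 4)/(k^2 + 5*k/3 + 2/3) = (3*k^2 + 5*k - 12)/(3*k + 2)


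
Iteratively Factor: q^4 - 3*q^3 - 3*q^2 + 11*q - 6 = (q - 3)*(q^3 - 3*q + 2) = (q - 3)*(q - 1)*(q^2 + q - 2) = (q - 3)*(q - 1)^2*(q + 2)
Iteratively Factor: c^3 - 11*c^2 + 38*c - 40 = (c - 5)*(c^2 - 6*c + 8) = (c - 5)*(c - 2)*(c - 4)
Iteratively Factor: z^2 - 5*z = (z)*(z - 5)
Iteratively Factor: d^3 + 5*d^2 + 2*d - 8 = (d + 4)*(d^2 + d - 2) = (d + 2)*(d + 4)*(d - 1)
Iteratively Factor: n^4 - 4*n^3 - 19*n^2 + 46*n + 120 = (n + 2)*(n^3 - 6*n^2 - 7*n + 60) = (n - 5)*(n + 2)*(n^2 - n - 12) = (n - 5)*(n + 2)*(n + 3)*(n - 4)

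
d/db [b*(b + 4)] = 2*b + 4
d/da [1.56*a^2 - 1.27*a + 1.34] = 3.12*a - 1.27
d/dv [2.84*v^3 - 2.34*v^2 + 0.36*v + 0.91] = 8.52*v^2 - 4.68*v + 0.36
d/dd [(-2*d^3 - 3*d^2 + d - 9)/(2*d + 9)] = (-8*d^3 - 60*d^2 - 54*d + 27)/(4*d^2 + 36*d + 81)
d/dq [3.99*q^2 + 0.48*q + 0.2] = 7.98*q + 0.48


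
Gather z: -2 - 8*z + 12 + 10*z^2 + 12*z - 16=10*z^2 + 4*z - 6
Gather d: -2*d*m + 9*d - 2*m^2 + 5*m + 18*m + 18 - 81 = d*(9 - 2*m) - 2*m^2 + 23*m - 63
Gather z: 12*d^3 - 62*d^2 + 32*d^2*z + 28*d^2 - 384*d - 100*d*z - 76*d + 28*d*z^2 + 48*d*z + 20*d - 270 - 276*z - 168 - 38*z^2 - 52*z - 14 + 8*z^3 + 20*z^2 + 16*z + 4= 12*d^3 - 34*d^2 - 440*d + 8*z^3 + z^2*(28*d - 18) + z*(32*d^2 - 52*d - 312) - 448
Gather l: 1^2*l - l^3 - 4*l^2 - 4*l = -l^3 - 4*l^2 - 3*l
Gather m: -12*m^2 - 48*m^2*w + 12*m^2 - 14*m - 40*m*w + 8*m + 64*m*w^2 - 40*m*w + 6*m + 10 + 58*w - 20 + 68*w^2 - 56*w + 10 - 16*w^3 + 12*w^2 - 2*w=-48*m^2*w + m*(64*w^2 - 80*w) - 16*w^3 + 80*w^2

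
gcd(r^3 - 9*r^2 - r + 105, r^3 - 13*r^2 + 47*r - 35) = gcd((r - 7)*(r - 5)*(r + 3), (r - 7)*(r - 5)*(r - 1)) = r^2 - 12*r + 35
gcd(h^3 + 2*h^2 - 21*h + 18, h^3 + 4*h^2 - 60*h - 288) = h + 6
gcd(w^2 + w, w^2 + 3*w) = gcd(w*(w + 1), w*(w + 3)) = w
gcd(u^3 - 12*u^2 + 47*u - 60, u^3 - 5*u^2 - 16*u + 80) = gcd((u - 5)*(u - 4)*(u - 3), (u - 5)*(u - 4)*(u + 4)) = u^2 - 9*u + 20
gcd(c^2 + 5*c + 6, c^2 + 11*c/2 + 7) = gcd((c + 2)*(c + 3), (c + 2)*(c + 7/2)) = c + 2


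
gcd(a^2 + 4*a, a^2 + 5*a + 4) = a + 4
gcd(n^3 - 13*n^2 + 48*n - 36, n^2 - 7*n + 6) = n^2 - 7*n + 6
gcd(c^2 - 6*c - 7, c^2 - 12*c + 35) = c - 7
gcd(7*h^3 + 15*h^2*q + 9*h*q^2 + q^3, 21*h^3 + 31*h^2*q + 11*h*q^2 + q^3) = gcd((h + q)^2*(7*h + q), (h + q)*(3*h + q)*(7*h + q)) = 7*h^2 + 8*h*q + q^2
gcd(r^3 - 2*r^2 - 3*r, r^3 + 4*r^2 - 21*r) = r^2 - 3*r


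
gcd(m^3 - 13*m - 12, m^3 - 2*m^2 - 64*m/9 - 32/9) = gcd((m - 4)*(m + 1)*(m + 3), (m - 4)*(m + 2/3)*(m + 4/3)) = m - 4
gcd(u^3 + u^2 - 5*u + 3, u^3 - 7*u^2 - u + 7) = u - 1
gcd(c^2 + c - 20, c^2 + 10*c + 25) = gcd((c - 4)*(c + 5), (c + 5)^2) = c + 5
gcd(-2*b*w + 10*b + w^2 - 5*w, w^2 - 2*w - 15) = w - 5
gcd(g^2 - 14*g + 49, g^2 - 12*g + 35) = g - 7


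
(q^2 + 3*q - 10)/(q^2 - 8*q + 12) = (q + 5)/(q - 6)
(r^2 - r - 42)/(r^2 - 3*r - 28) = (r + 6)/(r + 4)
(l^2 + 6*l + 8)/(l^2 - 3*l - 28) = (l + 2)/(l - 7)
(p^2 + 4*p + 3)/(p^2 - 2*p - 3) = (p + 3)/(p - 3)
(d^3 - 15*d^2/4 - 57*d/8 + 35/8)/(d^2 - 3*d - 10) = (8*d^2 + 10*d - 7)/(8*(d + 2))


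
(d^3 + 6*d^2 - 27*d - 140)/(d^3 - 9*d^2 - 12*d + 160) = (d + 7)/(d - 8)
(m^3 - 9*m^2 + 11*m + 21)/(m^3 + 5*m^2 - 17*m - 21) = (m - 7)/(m + 7)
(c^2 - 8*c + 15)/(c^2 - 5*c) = (c - 3)/c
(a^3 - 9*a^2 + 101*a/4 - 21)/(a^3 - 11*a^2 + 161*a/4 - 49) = (2*a - 3)/(2*a - 7)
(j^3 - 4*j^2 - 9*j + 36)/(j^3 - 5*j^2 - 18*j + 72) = (j^2 - j - 12)/(j^2 - 2*j - 24)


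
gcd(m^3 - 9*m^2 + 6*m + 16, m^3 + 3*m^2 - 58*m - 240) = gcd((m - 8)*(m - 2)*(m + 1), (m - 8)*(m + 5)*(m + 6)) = m - 8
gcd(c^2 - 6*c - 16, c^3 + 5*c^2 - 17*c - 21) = 1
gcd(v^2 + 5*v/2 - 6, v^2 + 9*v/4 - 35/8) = 1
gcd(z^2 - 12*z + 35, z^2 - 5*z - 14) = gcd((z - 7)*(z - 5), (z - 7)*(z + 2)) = z - 7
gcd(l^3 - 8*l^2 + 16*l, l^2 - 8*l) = l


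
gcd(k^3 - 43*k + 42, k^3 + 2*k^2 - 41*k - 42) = k^2 + k - 42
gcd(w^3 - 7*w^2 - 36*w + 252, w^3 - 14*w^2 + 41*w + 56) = w - 7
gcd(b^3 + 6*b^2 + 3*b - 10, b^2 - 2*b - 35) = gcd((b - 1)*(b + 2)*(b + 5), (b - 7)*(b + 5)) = b + 5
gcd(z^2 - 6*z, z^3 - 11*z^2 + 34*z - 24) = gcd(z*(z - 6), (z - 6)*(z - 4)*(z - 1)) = z - 6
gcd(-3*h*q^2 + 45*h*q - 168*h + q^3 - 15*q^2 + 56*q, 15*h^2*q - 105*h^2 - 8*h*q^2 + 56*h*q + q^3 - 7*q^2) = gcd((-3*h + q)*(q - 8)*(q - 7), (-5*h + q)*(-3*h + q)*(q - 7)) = -3*h*q + 21*h + q^2 - 7*q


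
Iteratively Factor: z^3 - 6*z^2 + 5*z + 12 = (z - 3)*(z^2 - 3*z - 4) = (z - 4)*(z - 3)*(z + 1)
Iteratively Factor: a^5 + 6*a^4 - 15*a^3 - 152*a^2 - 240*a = (a - 5)*(a^4 + 11*a^3 + 40*a^2 + 48*a) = (a - 5)*(a + 4)*(a^3 + 7*a^2 + 12*a) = (a - 5)*(a + 3)*(a + 4)*(a^2 + 4*a) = (a - 5)*(a + 3)*(a + 4)^2*(a)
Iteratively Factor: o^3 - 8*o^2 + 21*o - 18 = (o - 2)*(o^2 - 6*o + 9) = (o - 3)*(o - 2)*(o - 3)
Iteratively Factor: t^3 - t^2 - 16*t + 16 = (t + 4)*(t^2 - 5*t + 4) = (t - 1)*(t + 4)*(t - 4)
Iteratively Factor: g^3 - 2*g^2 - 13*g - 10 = (g - 5)*(g^2 + 3*g + 2) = (g - 5)*(g + 2)*(g + 1)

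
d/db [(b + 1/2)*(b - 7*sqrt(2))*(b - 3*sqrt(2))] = 3*b^2 - 20*sqrt(2)*b + b - 5*sqrt(2) + 42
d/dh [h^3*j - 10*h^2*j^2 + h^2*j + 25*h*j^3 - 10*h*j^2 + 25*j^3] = j*(3*h^2 - 20*h*j + 2*h + 25*j^2 - 10*j)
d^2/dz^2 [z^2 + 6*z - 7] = 2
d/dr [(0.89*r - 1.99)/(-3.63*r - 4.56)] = (-40.954023*r - 51.446376)/(3.63*r + 4.56)^3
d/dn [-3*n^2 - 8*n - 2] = -6*n - 8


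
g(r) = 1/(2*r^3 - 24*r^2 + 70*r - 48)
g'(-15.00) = 0.00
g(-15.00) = 0.00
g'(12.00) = 0.00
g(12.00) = 0.00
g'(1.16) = -1.38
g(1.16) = 0.25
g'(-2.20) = -0.00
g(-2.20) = -0.00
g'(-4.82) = -0.00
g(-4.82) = -0.00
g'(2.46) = 0.15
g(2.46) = 0.11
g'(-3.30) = -0.00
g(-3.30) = -0.00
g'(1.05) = -14.27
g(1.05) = 0.74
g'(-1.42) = -0.00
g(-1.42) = -0.00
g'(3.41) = 0.29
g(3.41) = -0.11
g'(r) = (-6*r^2 + 48*r - 70)/(2*r^3 - 24*r^2 + 70*r - 48)^2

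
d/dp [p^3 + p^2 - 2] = p*(3*p + 2)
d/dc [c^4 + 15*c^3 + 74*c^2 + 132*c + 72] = 4*c^3 + 45*c^2 + 148*c + 132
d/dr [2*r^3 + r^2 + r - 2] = 6*r^2 + 2*r + 1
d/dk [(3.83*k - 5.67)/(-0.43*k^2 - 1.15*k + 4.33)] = (1.6469*k^2 - 4.8762*k + 10.0634)/(0.1849*k^4 + 0.989*k^3 - 2.4013*k^2 - 9.959*k + 18.7489)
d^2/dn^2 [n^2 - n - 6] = 2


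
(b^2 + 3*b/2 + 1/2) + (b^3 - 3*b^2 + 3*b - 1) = b^3 - 2*b^2 + 9*b/2 - 1/2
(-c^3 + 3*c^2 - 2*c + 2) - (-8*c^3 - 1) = 7*c^3 + 3*c^2 - 2*c + 3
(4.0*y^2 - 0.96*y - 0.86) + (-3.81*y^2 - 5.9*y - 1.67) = 0.19*y^2 - 6.86*y - 2.53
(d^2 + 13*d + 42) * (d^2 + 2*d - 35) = d^4 + 15*d^3 + 33*d^2 - 371*d - 1470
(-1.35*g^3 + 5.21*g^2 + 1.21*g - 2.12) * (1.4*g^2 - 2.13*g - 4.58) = -1.89*g^5 + 10.1695*g^4 - 3.2203*g^3 - 29.4071*g^2 - 1.0262*g + 9.7096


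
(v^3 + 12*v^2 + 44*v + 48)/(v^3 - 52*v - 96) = (v + 4)/(v - 8)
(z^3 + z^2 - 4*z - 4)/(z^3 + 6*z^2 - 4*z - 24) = (z + 1)/(z + 6)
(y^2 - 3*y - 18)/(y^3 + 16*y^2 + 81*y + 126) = (y - 6)/(y^2 + 13*y + 42)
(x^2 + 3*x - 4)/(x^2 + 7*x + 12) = (x - 1)/(x + 3)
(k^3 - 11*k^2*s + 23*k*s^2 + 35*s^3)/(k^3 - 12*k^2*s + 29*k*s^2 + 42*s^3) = (-k + 5*s)/(-k + 6*s)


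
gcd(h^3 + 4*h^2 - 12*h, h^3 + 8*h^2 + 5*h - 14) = 1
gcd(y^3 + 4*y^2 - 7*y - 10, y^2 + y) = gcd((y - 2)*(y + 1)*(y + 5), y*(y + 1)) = y + 1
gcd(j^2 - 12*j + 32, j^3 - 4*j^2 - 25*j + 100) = j - 4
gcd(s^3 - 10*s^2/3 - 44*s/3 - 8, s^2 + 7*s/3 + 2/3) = s + 2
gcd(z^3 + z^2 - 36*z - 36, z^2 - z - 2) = z + 1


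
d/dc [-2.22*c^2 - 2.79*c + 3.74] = -4.44*c - 2.79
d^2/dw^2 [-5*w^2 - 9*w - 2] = -10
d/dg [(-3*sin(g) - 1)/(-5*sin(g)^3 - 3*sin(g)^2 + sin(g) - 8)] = (-30*sin(g)^3 - 24*sin(g)^2 - 6*sin(g) + 25)*cos(g)/(5*sin(g)^3 + 3*sin(g)^2 - sin(g) + 8)^2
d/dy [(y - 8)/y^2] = (16 - y)/y^3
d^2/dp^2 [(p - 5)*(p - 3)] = 2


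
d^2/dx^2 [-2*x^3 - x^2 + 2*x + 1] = -12*x - 2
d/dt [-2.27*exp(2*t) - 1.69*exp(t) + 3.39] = (-4.54*exp(t) - 1.69)*exp(t)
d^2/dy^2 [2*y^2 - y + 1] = 4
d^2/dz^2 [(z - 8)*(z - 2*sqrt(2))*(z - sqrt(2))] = 6*z - 16 - 6*sqrt(2)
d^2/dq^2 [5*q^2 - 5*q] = 10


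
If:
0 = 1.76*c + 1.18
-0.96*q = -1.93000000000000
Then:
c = -0.67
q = 2.01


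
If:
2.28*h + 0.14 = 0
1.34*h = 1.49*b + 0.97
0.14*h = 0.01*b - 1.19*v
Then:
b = -0.71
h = -0.06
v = 0.00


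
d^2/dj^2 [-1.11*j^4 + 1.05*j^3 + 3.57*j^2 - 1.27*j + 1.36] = -13.32*j^2 + 6.3*j + 7.14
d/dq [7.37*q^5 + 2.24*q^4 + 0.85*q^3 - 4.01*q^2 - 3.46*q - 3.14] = 36.85*q^4 + 8.96*q^3 + 2.55*q^2 - 8.02*q - 3.46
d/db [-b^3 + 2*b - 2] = 2 - 3*b^2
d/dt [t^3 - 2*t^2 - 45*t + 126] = 3*t^2 - 4*t - 45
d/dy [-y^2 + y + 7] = 1 - 2*y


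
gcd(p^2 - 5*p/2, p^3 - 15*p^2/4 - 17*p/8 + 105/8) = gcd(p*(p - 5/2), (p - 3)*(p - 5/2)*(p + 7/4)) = p - 5/2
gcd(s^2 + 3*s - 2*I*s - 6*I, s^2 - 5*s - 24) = s + 3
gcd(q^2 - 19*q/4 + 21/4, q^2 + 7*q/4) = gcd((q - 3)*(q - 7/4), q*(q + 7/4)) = 1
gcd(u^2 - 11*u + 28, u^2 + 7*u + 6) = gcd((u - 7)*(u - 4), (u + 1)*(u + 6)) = 1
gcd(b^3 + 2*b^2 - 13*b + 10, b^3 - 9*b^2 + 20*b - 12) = b^2 - 3*b + 2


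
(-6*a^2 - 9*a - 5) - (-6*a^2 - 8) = 3 - 9*a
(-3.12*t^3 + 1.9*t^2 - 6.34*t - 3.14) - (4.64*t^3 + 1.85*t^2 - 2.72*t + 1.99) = -7.76*t^3 + 0.0499999999999998*t^2 - 3.62*t - 5.13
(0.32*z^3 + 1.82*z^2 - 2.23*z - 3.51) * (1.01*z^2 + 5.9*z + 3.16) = 0.3232*z^5 + 3.7262*z^4 + 9.4969*z^3 - 10.9509*z^2 - 27.7558*z - 11.0916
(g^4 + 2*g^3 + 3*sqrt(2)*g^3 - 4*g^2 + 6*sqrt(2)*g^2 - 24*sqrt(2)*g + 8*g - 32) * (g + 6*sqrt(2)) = g^5 + 2*g^4 + 9*sqrt(2)*g^4 + 18*sqrt(2)*g^3 + 32*g^3 - 48*sqrt(2)*g^2 + 80*g^2 - 320*g + 48*sqrt(2)*g - 192*sqrt(2)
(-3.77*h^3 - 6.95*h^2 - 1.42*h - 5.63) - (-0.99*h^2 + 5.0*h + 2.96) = -3.77*h^3 - 5.96*h^2 - 6.42*h - 8.59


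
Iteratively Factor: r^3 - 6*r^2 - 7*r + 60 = (r - 4)*(r^2 - 2*r - 15) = (r - 5)*(r - 4)*(r + 3)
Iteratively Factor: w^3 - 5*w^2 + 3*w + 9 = (w + 1)*(w^2 - 6*w + 9) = (w - 3)*(w + 1)*(w - 3)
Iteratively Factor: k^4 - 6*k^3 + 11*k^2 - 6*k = (k)*(k^3 - 6*k^2 + 11*k - 6) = k*(k - 1)*(k^2 - 5*k + 6) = k*(k - 3)*(k - 1)*(k - 2)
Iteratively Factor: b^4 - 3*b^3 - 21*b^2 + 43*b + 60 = (b - 3)*(b^3 - 21*b - 20) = (b - 3)*(b + 1)*(b^2 - b - 20) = (b - 5)*(b - 3)*(b + 1)*(b + 4)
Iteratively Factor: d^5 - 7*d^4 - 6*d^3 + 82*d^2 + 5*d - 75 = (d - 5)*(d^4 - 2*d^3 - 16*d^2 + 2*d + 15) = (d - 5)^2*(d^3 + 3*d^2 - d - 3) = (d - 5)^2*(d + 3)*(d^2 - 1) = (d - 5)^2*(d - 1)*(d + 3)*(d + 1)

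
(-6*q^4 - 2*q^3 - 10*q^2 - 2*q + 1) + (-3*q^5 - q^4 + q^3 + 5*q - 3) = -3*q^5 - 7*q^4 - q^3 - 10*q^2 + 3*q - 2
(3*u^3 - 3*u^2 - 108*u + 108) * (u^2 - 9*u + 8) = 3*u^5 - 30*u^4 - 57*u^3 + 1056*u^2 - 1836*u + 864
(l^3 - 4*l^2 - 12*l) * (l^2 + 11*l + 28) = l^5 + 7*l^4 - 28*l^3 - 244*l^2 - 336*l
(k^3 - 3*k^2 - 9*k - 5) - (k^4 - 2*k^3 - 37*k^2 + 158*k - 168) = -k^4 + 3*k^3 + 34*k^2 - 167*k + 163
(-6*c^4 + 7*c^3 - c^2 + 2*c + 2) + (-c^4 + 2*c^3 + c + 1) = -7*c^4 + 9*c^3 - c^2 + 3*c + 3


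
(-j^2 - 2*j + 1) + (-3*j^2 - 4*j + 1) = -4*j^2 - 6*j + 2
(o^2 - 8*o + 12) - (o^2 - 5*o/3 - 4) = 16 - 19*o/3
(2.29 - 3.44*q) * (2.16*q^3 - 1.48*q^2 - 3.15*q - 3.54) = -7.4304*q^4 + 10.0376*q^3 + 7.4468*q^2 + 4.9641*q - 8.1066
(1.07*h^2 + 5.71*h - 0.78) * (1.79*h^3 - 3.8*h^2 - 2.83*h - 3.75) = 1.9153*h^5 + 6.1549*h^4 - 26.1223*h^3 - 17.2078*h^2 - 19.2051*h + 2.925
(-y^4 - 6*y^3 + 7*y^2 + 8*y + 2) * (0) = 0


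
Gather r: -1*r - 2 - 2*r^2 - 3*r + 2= -2*r^2 - 4*r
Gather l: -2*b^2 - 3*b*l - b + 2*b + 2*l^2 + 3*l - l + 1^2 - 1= -2*b^2 + b + 2*l^2 + l*(2 - 3*b)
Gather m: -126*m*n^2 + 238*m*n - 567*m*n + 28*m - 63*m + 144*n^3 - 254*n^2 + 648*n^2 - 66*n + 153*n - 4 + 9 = m*(-126*n^2 - 329*n - 35) + 144*n^3 + 394*n^2 + 87*n + 5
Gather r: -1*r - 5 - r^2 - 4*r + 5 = -r^2 - 5*r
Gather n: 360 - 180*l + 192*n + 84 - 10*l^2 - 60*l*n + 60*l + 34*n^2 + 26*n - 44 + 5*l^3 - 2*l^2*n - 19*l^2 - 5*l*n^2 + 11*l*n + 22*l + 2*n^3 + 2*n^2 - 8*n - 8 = 5*l^3 - 29*l^2 - 98*l + 2*n^3 + n^2*(36 - 5*l) + n*(-2*l^2 - 49*l + 210) + 392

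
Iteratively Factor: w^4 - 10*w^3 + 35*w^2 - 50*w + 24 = (w - 4)*(w^3 - 6*w^2 + 11*w - 6) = (w - 4)*(w - 1)*(w^2 - 5*w + 6) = (w - 4)*(w - 2)*(w - 1)*(w - 3)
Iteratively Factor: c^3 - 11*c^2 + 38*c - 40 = (c - 2)*(c^2 - 9*c + 20) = (c - 5)*(c - 2)*(c - 4)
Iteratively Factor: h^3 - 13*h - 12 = (h + 3)*(h^2 - 3*h - 4) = (h - 4)*(h + 3)*(h + 1)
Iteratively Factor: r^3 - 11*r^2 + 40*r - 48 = (r - 4)*(r^2 - 7*r + 12) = (r - 4)*(r - 3)*(r - 4)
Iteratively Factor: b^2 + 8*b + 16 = (b + 4)*(b + 4)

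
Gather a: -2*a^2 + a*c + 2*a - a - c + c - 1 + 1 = -2*a^2 + a*(c + 1)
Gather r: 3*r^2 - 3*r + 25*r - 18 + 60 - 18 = 3*r^2 + 22*r + 24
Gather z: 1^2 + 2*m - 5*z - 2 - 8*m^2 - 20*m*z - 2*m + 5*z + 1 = -8*m^2 - 20*m*z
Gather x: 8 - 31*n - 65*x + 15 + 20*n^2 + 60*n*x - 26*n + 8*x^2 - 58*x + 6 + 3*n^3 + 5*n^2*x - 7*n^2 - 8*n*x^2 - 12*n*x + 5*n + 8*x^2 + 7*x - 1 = 3*n^3 + 13*n^2 - 52*n + x^2*(16 - 8*n) + x*(5*n^2 + 48*n - 116) + 28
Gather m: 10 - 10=0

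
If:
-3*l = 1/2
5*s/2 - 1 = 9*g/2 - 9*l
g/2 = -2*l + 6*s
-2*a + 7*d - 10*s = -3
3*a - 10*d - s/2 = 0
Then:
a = -8457/206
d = -1268/103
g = -190/309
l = -1/6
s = -11/103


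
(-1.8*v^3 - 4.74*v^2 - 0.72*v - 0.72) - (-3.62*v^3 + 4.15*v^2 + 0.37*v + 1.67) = 1.82*v^3 - 8.89*v^2 - 1.09*v - 2.39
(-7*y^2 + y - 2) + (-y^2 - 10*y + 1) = -8*y^2 - 9*y - 1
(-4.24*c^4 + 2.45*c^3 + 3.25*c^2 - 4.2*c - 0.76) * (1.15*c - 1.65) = -4.876*c^5 + 9.8135*c^4 - 0.305000000000001*c^3 - 10.1925*c^2 + 6.056*c + 1.254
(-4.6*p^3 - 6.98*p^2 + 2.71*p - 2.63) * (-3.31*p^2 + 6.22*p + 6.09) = 15.226*p^5 - 5.5082*p^4 - 80.3997*p^3 - 16.9467*p^2 + 0.145299999999999*p - 16.0167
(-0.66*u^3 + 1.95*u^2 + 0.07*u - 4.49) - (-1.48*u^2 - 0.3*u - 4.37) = -0.66*u^3 + 3.43*u^2 + 0.37*u - 0.12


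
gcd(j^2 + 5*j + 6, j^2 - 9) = j + 3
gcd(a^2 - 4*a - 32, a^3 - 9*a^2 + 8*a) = a - 8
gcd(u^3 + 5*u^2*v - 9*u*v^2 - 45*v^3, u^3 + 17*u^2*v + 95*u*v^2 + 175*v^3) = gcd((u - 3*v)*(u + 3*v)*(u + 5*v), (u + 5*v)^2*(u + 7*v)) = u + 5*v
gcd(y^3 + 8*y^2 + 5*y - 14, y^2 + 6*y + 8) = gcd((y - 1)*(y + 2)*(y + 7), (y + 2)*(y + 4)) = y + 2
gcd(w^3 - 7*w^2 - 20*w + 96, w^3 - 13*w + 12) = w^2 + w - 12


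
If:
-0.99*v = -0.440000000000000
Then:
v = 0.44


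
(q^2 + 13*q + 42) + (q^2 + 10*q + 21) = 2*q^2 + 23*q + 63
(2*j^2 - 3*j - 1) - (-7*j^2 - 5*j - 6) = 9*j^2 + 2*j + 5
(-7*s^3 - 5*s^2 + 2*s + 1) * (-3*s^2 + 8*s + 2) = 21*s^5 - 41*s^4 - 60*s^3 + 3*s^2 + 12*s + 2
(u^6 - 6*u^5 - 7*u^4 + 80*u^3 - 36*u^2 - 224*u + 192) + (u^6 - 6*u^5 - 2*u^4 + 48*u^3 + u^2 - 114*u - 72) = 2*u^6 - 12*u^5 - 9*u^4 + 128*u^3 - 35*u^2 - 338*u + 120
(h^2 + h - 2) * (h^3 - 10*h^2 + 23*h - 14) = h^5 - 9*h^4 + 11*h^3 + 29*h^2 - 60*h + 28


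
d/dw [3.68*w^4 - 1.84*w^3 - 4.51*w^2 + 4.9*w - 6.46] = 14.72*w^3 - 5.52*w^2 - 9.02*w + 4.9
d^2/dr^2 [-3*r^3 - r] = -18*r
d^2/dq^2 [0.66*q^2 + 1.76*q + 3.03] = 1.32000000000000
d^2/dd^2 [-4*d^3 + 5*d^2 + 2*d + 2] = 10 - 24*d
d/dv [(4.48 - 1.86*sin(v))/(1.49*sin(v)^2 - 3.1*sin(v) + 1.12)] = (2.7714*sin(v)^2 - 13.3504*sin(v) + 11.8048)*cos(v)/(2.2201*sin(v)^4 - 9.238*sin(v)^3 + 12.9476*sin(v)^2 - 6.944*sin(v) + 1.2544)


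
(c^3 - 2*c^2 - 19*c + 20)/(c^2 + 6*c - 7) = (c^2 - c - 20)/(c + 7)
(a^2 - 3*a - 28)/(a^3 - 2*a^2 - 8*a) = (-a^2 + 3*a + 28)/(a*(-a^2 + 2*a + 8))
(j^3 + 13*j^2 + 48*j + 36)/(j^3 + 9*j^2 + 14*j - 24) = (j^2 + 7*j + 6)/(j^2 + 3*j - 4)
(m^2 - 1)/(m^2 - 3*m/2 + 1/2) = 2*(m + 1)/(2*m - 1)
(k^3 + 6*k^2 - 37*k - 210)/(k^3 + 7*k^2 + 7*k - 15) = (k^2 + k - 42)/(k^2 + 2*k - 3)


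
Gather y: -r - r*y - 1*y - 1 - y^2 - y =-r - y^2 + y*(-r - 2) - 1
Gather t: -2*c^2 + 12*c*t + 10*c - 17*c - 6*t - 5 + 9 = -2*c^2 - 7*c + t*(12*c - 6) + 4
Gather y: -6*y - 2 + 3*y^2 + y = 3*y^2 - 5*y - 2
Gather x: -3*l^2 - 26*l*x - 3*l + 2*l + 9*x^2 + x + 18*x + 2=-3*l^2 - l + 9*x^2 + x*(19 - 26*l) + 2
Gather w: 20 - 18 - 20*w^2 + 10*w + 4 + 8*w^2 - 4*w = -12*w^2 + 6*w + 6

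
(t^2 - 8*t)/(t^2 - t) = (t - 8)/(t - 1)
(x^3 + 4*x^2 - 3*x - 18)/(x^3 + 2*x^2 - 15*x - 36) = (x - 2)/(x - 4)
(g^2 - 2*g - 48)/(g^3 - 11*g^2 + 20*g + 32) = (g + 6)/(g^2 - 3*g - 4)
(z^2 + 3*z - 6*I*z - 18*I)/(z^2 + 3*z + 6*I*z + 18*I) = (z - 6*I)/(z + 6*I)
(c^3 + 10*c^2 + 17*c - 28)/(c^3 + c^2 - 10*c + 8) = (c + 7)/(c - 2)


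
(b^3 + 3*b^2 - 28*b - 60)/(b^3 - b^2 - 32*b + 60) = (b + 2)/(b - 2)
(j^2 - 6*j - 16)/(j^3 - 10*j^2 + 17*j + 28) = (j^2 - 6*j - 16)/(j^3 - 10*j^2 + 17*j + 28)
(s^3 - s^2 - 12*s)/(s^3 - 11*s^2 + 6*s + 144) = s*(s - 4)/(s^2 - 14*s + 48)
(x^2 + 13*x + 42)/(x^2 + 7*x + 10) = (x^2 + 13*x + 42)/(x^2 + 7*x + 10)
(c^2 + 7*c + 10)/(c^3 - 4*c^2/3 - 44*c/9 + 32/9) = 9*(c + 5)/(9*c^2 - 30*c + 16)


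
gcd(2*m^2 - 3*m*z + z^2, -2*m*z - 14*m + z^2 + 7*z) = -2*m + z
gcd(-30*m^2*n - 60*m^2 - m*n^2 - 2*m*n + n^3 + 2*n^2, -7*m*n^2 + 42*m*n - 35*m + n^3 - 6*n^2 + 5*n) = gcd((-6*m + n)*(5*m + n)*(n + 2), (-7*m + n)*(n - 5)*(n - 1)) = 1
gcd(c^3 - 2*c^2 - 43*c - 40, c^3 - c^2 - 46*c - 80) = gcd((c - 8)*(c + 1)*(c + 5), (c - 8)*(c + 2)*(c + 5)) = c^2 - 3*c - 40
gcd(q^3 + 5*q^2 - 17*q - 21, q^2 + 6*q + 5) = q + 1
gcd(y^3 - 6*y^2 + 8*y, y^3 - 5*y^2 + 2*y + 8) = y^2 - 6*y + 8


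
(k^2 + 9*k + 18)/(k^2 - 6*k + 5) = (k^2 + 9*k + 18)/(k^2 - 6*k + 5)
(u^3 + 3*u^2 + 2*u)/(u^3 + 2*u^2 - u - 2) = u/(u - 1)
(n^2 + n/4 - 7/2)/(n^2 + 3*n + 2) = (n - 7/4)/(n + 1)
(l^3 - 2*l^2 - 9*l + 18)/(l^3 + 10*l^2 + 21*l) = (l^2 - 5*l + 6)/(l*(l + 7))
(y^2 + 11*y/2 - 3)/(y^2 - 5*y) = (y^2 + 11*y/2 - 3)/(y*(y - 5))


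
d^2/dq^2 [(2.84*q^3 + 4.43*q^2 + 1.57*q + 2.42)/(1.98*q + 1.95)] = (22.267872*q^3 + 65.79144*q^2 + 64.7946*q + 40.541346)/(7.762392*q^3 + 22.93434*q^2 + 22.58685*q + 7.414875)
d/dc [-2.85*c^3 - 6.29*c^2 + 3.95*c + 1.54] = -8.55*c^2 - 12.58*c + 3.95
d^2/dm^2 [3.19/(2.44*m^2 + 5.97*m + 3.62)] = (-37.983968*m^2 - 92.936184*m + 3.19*(4.88*m + 5.97)*(9.76*m + 11.94) - 56.353264)/(2.44*m^2 + 5.97*m + 3.62)^3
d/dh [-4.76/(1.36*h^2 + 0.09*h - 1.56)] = (12.9472*h + 0.4284)/(1.36*h^2 + 0.09*h - 1.56)^2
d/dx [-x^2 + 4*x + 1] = 4 - 2*x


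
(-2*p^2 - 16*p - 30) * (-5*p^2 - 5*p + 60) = 10*p^4 + 90*p^3 + 110*p^2 - 810*p - 1800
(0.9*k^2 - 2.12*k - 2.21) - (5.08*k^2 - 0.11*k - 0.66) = -4.18*k^2 - 2.01*k - 1.55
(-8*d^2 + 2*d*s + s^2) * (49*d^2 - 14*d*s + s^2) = -392*d^4 + 210*d^3*s + 13*d^2*s^2 - 12*d*s^3 + s^4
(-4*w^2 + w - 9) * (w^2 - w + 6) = -4*w^4 + 5*w^3 - 34*w^2 + 15*w - 54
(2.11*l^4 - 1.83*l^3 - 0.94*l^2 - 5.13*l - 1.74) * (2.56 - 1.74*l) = -3.6714*l^5 + 8.5858*l^4 - 3.0492*l^3 + 6.5198*l^2 - 10.1052*l - 4.4544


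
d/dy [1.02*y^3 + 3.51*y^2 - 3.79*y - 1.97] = 3.06*y^2 + 7.02*y - 3.79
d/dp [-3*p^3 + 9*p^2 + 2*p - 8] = -9*p^2 + 18*p + 2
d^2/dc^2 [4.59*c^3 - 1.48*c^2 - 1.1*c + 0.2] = 27.54*c - 2.96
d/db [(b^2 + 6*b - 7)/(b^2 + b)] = (-5*b^2 + 14*b + 7)/(b^2*(b^2 + 2*b + 1))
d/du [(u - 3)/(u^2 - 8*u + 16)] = (2 - u)/(u^3 - 12*u^2 + 48*u - 64)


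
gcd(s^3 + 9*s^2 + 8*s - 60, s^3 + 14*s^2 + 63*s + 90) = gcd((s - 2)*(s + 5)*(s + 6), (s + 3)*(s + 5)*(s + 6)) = s^2 + 11*s + 30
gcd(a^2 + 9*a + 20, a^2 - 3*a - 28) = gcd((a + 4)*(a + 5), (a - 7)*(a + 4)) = a + 4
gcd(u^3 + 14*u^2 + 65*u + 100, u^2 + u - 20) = u + 5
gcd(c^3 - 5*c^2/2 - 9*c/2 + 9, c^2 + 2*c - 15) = c - 3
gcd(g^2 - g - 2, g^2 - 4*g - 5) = g + 1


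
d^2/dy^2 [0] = 0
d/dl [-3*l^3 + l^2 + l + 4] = -9*l^2 + 2*l + 1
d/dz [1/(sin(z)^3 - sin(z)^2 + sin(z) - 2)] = (-3*sin(z)^2 + 2*sin(z) - 1)*cos(z)/(sin(z)^3 - sin(z)^2 + sin(z) - 2)^2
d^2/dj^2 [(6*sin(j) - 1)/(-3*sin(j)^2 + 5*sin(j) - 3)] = (54*sin(j)^5 + 54*sin(j)^4 - 387*sin(j)^3 + 155*sin(j)^2 + 273*sin(j) - 148)/(3*sin(j)^2 - 5*sin(j) + 3)^3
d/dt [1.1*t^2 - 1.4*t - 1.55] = 2.2*t - 1.4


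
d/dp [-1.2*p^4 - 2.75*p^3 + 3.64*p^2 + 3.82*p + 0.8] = -4.8*p^3 - 8.25*p^2 + 7.28*p + 3.82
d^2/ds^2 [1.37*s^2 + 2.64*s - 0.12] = 2.74000000000000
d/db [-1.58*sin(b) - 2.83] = -1.58*cos(b)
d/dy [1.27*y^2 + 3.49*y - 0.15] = 2.54*y + 3.49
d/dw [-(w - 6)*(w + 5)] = 1 - 2*w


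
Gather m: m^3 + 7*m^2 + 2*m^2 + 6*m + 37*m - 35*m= m^3 + 9*m^2 + 8*m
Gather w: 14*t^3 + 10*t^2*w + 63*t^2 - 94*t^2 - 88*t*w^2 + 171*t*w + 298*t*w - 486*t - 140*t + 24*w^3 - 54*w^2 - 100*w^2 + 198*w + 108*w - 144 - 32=14*t^3 - 31*t^2 - 626*t + 24*w^3 + w^2*(-88*t - 154) + w*(10*t^2 + 469*t + 306) - 176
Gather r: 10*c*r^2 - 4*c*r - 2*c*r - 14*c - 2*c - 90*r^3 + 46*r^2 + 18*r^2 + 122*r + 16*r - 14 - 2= -16*c - 90*r^3 + r^2*(10*c + 64) + r*(138 - 6*c) - 16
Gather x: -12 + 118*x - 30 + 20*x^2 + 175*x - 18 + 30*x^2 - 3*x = 50*x^2 + 290*x - 60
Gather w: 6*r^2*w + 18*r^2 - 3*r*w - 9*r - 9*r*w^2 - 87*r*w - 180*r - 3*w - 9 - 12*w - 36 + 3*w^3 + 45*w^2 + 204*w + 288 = 18*r^2 - 189*r + 3*w^3 + w^2*(45 - 9*r) + w*(6*r^2 - 90*r + 189) + 243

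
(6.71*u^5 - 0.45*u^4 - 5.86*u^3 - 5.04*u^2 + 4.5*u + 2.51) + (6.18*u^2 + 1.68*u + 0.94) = 6.71*u^5 - 0.45*u^4 - 5.86*u^3 + 1.14*u^2 + 6.18*u + 3.45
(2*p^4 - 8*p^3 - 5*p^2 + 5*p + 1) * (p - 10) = 2*p^5 - 28*p^4 + 75*p^3 + 55*p^2 - 49*p - 10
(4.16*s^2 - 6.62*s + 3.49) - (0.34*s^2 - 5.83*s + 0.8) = 3.82*s^2 - 0.79*s + 2.69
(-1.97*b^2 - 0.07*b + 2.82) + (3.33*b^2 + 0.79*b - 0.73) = 1.36*b^2 + 0.72*b + 2.09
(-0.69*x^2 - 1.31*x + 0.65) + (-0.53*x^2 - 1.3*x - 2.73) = -1.22*x^2 - 2.61*x - 2.08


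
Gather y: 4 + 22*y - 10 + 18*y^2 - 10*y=18*y^2 + 12*y - 6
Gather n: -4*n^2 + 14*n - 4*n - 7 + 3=-4*n^2 + 10*n - 4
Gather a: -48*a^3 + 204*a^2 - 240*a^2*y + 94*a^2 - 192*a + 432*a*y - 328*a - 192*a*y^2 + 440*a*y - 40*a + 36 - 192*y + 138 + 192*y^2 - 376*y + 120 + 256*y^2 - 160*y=-48*a^3 + a^2*(298 - 240*y) + a*(-192*y^2 + 872*y - 560) + 448*y^2 - 728*y + 294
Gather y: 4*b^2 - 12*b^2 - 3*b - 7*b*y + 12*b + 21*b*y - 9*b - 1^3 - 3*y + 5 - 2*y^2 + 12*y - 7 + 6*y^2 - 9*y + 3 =-8*b^2 + 14*b*y + 4*y^2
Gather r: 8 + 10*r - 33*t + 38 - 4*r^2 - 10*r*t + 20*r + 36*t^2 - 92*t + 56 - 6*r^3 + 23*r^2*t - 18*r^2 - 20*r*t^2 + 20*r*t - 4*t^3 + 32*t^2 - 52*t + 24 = -6*r^3 + r^2*(23*t - 22) + r*(-20*t^2 + 10*t + 30) - 4*t^3 + 68*t^2 - 177*t + 126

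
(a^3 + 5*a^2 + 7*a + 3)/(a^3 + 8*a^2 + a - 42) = (a^2 + 2*a + 1)/(a^2 + 5*a - 14)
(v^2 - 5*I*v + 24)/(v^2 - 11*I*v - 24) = (v + 3*I)/(v - 3*I)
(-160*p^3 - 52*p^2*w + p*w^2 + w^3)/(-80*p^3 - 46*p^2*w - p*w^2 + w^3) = (4*p + w)/(2*p + w)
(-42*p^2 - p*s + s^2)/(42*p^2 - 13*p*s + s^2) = (-6*p - s)/(6*p - s)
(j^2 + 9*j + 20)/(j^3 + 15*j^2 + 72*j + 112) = (j + 5)/(j^2 + 11*j + 28)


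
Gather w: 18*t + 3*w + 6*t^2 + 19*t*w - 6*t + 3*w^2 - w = 6*t^2 + 12*t + 3*w^2 + w*(19*t + 2)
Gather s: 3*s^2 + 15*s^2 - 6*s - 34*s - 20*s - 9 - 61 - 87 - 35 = 18*s^2 - 60*s - 192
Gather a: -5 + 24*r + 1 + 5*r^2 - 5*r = 5*r^2 + 19*r - 4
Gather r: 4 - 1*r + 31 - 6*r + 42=77 - 7*r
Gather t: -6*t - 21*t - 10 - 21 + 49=18 - 27*t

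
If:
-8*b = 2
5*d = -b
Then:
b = -1/4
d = 1/20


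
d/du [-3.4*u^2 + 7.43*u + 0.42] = 7.43 - 6.8*u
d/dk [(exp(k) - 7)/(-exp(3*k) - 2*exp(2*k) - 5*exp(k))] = (2*exp(3*k) - 19*exp(2*k) - 28*exp(k) - 35)*exp(-k)/(exp(4*k) + 4*exp(3*k) + 14*exp(2*k) + 20*exp(k) + 25)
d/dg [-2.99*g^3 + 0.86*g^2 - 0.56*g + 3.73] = -8.97*g^2 + 1.72*g - 0.56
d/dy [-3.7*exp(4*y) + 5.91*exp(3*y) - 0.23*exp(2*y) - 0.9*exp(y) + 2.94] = (-14.8*exp(3*y) + 17.73*exp(2*y) - 0.46*exp(y) - 0.9)*exp(y)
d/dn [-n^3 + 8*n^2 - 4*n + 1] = -3*n^2 + 16*n - 4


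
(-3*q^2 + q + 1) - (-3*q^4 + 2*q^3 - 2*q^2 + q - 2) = 3*q^4 - 2*q^3 - q^2 + 3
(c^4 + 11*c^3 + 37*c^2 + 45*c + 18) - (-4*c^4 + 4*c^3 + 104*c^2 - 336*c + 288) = 5*c^4 + 7*c^3 - 67*c^2 + 381*c - 270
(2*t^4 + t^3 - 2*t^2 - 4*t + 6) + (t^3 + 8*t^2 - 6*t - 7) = 2*t^4 + 2*t^3 + 6*t^2 - 10*t - 1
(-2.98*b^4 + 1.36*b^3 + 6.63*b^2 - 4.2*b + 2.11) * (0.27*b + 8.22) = -0.8046*b^5 - 24.1284*b^4 + 12.9693*b^3 + 53.3646*b^2 - 33.9543*b + 17.3442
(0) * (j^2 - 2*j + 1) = 0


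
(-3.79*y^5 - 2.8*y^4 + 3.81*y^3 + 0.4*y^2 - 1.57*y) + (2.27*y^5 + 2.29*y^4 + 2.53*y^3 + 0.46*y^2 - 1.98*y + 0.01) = -1.52*y^5 - 0.51*y^4 + 6.34*y^3 + 0.86*y^2 - 3.55*y + 0.01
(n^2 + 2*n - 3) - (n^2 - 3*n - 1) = 5*n - 2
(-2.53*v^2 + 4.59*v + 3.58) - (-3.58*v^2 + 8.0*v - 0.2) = 1.05*v^2 - 3.41*v + 3.78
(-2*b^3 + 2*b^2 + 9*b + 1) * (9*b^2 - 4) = -18*b^5 + 18*b^4 + 89*b^3 + b^2 - 36*b - 4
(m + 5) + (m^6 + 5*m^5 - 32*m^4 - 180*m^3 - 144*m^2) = m^6 + 5*m^5 - 32*m^4 - 180*m^3 - 144*m^2 + m + 5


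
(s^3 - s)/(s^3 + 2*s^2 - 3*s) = (s + 1)/(s + 3)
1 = 1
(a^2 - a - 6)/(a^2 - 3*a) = (a + 2)/a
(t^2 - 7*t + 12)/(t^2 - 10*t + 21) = (t - 4)/(t - 7)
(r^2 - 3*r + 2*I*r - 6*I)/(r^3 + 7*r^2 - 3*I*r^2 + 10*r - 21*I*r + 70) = (r - 3)/(r^2 + r*(7 - 5*I) - 35*I)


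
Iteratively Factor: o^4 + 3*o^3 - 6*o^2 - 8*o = (o)*(o^3 + 3*o^2 - 6*o - 8) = o*(o + 1)*(o^2 + 2*o - 8) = o*(o - 2)*(o + 1)*(o + 4)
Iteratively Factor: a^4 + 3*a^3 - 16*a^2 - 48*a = (a)*(a^3 + 3*a^2 - 16*a - 48) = a*(a - 4)*(a^2 + 7*a + 12) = a*(a - 4)*(a + 3)*(a + 4)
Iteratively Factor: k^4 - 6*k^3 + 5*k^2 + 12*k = (k)*(k^3 - 6*k^2 + 5*k + 12) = k*(k + 1)*(k^2 - 7*k + 12) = k*(k - 4)*(k + 1)*(k - 3)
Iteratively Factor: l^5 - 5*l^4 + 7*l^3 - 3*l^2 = (l - 3)*(l^4 - 2*l^3 + l^2) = l*(l - 3)*(l^3 - 2*l^2 + l) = l*(l - 3)*(l - 1)*(l^2 - l) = l^2*(l - 3)*(l - 1)*(l - 1)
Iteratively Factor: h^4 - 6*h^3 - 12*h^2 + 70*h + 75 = (h - 5)*(h^3 - h^2 - 17*h - 15) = (h - 5)^2*(h^2 + 4*h + 3) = (h - 5)^2*(h + 3)*(h + 1)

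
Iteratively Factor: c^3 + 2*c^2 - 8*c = (c - 2)*(c^2 + 4*c) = (c - 2)*(c + 4)*(c)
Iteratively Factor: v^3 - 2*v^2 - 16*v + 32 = (v - 2)*(v^2 - 16) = (v - 2)*(v + 4)*(v - 4)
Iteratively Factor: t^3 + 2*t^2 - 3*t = (t - 1)*(t^2 + 3*t) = (t - 1)*(t + 3)*(t)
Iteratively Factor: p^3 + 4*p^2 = (p + 4)*(p^2) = p*(p + 4)*(p)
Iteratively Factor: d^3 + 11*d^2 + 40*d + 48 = (d + 3)*(d^2 + 8*d + 16) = (d + 3)*(d + 4)*(d + 4)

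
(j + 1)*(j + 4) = j^2 + 5*j + 4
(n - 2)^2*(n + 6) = n^3 + 2*n^2 - 20*n + 24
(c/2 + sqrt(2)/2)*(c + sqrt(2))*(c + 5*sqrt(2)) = c^3/2 + 7*sqrt(2)*c^2/2 + 11*c + 5*sqrt(2)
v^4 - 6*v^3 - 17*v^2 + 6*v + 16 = (v - 8)*(v - 1)*(v + 1)*(v + 2)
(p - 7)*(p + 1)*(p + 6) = p^3 - 43*p - 42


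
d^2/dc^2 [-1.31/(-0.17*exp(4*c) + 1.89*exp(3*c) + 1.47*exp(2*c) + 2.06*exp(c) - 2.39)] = ((-3.5632*exp(3*c) + 22.2831*exp(2*c) + 7.7028*exp(c) + 2.6986)*(-0.17*exp(4*c) + 1.89*exp(3*c) + 1.47*exp(2*c) + 2.06*exp(c) - 2.39) - 1.31*(-1.36*exp(3*c) + 11.34*exp(2*c) + 5.88*exp(c) + 4.12)*(-0.68*exp(3*c) + 5.67*exp(2*c) + 2.94*exp(c) + 2.06)*exp(c))*exp(c)/(-0.17*exp(4*c) + 1.89*exp(3*c) + 1.47*exp(2*c) + 2.06*exp(c) - 2.39)^3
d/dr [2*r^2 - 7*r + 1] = 4*r - 7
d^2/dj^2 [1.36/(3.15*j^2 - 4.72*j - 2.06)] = (26.9892*j^2 - 40.44096*j - 1.36*(6.3*j - 4.72)*(12.6*j - 9.44) - 17.65008)/(-3.15*j^2 + 4.72*j + 2.06)^3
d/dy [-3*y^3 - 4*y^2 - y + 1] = -9*y^2 - 8*y - 1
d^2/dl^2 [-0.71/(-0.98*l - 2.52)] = 1.363768/(0.98*l + 2.52)^3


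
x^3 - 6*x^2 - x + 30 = (x - 5)*(x - 3)*(x + 2)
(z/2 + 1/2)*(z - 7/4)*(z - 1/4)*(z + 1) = z^4/2 - 41*z^2/32 - 9*z/16 + 7/32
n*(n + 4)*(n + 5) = n^3 + 9*n^2 + 20*n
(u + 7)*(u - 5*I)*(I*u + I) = I*u^3 + 5*u^2 + 8*I*u^2 + 40*u + 7*I*u + 35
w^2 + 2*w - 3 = (w - 1)*(w + 3)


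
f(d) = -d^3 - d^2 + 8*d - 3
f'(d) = -3*d^2 - 2*d + 8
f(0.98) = 2.94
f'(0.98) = 3.16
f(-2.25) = -14.67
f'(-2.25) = -2.69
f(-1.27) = -12.72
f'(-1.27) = 5.70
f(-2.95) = -9.63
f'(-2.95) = -12.21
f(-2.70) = -12.21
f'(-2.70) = -8.47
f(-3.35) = -3.43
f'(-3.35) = -18.97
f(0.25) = -1.08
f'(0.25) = 7.31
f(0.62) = 1.34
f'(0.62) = 5.61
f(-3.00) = -9.00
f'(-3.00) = -13.00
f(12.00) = -1779.00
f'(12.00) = -448.00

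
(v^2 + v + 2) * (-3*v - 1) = -3*v^3 - 4*v^2 - 7*v - 2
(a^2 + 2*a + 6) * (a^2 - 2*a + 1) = a^4 + 3*a^2 - 10*a + 6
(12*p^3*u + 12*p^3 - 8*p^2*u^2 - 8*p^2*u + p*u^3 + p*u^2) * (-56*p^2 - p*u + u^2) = -672*p^5*u - 672*p^5 + 436*p^4*u^2 + 436*p^4*u - 36*p^3*u^3 - 36*p^3*u^2 - 9*p^2*u^4 - 9*p^2*u^3 + p*u^5 + p*u^4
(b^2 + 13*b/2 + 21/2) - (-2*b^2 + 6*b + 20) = 3*b^2 + b/2 - 19/2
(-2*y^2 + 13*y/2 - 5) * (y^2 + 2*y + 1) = -2*y^4 + 5*y^3/2 + 6*y^2 - 7*y/2 - 5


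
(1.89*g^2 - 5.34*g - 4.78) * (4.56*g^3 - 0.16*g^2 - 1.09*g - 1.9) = 8.6184*g^5 - 24.6528*g^4 - 23.0025*g^3 + 2.9944*g^2 + 15.3562*g + 9.082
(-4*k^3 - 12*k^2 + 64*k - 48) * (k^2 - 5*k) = -4*k^5 + 8*k^4 + 124*k^3 - 368*k^2 + 240*k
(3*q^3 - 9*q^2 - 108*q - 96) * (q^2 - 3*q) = 3*q^5 - 18*q^4 - 81*q^3 + 228*q^2 + 288*q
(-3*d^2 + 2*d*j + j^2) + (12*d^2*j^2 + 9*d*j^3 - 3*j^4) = 12*d^2*j^2 - 3*d^2 + 9*d*j^3 + 2*d*j - 3*j^4 + j^2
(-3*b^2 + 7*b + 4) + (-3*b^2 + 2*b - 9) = -6*b^2 + 9*b - 5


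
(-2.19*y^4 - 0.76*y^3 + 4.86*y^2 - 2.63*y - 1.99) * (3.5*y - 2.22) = -7.665*y^5 + 2.2018*y^4 + 18.6972*y^3 - 19.9942*y^2 - 1.1264*y + 4.4178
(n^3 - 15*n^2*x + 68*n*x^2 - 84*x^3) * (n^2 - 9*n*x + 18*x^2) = n^5 - 24*n^4*x + 221*n^3*x^2 - 966*n^2*x^3 + 1980*n*x^4 - 1512*x^5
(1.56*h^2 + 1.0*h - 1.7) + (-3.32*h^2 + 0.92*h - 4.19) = -1.76*h^2 + 1.92*h - 5.89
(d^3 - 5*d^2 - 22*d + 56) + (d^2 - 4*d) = d^3 - 4*d^2 - 26*d + 56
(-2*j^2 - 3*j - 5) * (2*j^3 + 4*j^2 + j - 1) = -4*j^5 - 14*j^4 - 24*j^3 - 21*j^2 - 2*j + 5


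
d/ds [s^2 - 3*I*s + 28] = 2*s - 3*I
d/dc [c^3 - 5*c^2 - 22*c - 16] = 3*c^2 - 10*c - 22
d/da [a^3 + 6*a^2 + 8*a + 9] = 3*a^2 + 12*a + 8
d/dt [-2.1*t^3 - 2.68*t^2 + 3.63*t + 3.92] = -6.3*t^2 - 5.36*t + 3.63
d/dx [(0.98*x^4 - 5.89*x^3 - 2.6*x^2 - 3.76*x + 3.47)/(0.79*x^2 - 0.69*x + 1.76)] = (1.5484*x^5 - 6.6817*x^4 + 15.0274*x^3 - 26.3348*x^2 - 14.6346*x - 4.2233)/(0.6241*x^4 - 1.0902*x^3 + 3.2569*x^2 - 2.4288*x + 3.0976)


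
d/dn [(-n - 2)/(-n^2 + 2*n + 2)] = (-n^2 - 4*n + 2)/(n^4 - 4*n^3 + 8*n + 4)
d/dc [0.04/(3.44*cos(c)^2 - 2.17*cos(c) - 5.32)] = (0.2752*cos(c) - 0.0868)*sin(c)/(-3.44*cos(c)^2 + 2.17*cos(c) + 5.32)^2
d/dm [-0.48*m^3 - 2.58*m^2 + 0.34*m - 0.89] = -1.44*m^2 - 5.16*m + 0.34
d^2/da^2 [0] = 0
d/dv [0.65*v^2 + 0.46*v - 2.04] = 1.3*v + 0.46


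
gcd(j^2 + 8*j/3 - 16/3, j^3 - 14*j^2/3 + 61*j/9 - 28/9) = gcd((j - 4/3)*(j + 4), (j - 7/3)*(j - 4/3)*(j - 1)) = j - 4/3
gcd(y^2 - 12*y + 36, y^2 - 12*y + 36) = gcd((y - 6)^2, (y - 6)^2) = y^2 - 12*y + 36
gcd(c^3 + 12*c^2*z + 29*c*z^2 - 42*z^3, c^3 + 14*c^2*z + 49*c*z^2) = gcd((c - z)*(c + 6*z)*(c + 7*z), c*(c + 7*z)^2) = c + 7*z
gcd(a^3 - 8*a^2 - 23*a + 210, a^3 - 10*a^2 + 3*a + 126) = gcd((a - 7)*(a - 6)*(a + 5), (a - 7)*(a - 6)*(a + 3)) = a^2 - 13*a + 42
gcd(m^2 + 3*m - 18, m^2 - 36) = m + 6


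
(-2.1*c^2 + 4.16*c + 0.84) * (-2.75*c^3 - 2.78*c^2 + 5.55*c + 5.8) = 5.775*c^5 - 5.602*c^4 - 25.5298*c^3 + 8.5728*c^2 + 28.79*c + 4.872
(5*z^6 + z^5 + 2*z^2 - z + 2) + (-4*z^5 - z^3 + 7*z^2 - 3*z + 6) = 5*z^6 - 3*z^5 - z^3 + 9*z^2 - 4*z + 8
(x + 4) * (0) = 0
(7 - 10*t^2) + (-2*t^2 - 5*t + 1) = -12*t^2 - 5*t + 8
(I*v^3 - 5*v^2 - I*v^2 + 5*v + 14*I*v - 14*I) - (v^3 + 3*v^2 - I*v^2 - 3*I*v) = -v^3 + I*v^3 - 8*v^2 + 5*v + 17*I*v - 14*I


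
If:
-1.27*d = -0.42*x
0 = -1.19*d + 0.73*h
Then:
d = 0.330708661417323*x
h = 0.539100420666595*x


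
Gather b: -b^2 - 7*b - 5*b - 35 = -b^2 - 12*b - 35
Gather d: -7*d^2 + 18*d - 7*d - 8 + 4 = -7*d^2 + 11*d - 4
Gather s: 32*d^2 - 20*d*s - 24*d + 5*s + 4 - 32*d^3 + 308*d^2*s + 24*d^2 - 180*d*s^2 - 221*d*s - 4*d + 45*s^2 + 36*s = -32*d^3 + 56*d^2 - 28*d + s^2*(45 - 180*d) + s*(308*d^2 - 241*d + 41) + 4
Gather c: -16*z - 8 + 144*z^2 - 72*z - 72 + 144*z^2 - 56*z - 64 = 288*z^2 - 144*z - 144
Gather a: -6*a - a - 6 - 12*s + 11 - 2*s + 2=-7*a - 14*s + 7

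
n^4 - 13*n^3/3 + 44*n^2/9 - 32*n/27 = n*(n - 8/3)*(n - 4/3)*(n - 1/3)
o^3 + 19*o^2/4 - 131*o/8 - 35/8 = (o - 5/2)*(o + 1/4)*(o + 7)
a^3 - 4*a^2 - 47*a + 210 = (a - 6)*(a - 5)*(a + 7)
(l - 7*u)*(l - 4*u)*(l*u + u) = l^3*u - 11*l^2*u^2 + l^2*u + 28*l*u^3 - 11*l*u^2 + 28*u^3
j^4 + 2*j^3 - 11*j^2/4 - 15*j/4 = j*(j - 3/2)*(j + 1)*(j + 5/2)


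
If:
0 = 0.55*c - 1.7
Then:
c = 3.09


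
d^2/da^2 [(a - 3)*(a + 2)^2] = 6*a + 2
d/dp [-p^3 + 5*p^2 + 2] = p*(10 - 3*p)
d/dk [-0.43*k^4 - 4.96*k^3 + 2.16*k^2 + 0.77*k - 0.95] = -1.72*k^3 - 14.88*k^2 + 4.32*k + 0.77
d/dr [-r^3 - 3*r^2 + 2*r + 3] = -3*r^2 - 6*r + 2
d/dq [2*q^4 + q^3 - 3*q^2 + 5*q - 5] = 8*q^3 + 3*q^2 - 6*q + 5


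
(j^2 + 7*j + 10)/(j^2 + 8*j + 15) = (j + 2)/(j + 3)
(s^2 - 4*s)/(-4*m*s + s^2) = (4 - s)/(4*m - s)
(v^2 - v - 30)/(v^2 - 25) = (v - 6)/(v - 5)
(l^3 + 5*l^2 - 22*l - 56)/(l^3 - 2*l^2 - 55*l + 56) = (l^2 - 2*l - 8)/(l^2 - 9*l + 8)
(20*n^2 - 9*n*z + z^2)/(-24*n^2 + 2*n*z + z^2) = (-5*n + z)/(6*n + z)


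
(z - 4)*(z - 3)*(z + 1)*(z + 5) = z^4 - z^3 - 25*z^2 + 37*z + 60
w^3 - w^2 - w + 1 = (w - 1)^2*(w + 1)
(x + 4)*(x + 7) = x^2 + 11*x + 28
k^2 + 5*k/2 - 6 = (k - 3/2)*(k + 4)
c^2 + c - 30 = (c - 5)*(c + 6)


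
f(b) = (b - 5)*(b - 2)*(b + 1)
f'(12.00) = 291.00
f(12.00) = 910.00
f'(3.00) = -6.00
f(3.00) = -8.00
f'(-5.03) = 139.26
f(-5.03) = -284.16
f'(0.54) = -2.61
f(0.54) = 10.03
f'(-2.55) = 53.11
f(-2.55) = -53.25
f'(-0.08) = 3.98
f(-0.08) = 9.72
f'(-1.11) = 20.02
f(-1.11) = -2.09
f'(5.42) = 26.09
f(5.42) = 9.22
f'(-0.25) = 6.19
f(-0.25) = 8.86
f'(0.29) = -0.23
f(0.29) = 10.39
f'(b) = (b - 5)*(b - 2) + (b - 5)*(b + 1) + (b - 2)*(b + 1) = 3*b^2 - 12*b + 3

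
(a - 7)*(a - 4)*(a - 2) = a^3 - 13*a^2 + 50*a - 56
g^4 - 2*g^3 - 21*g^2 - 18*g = g*(g - 6)*(g + 1)*(g + 3)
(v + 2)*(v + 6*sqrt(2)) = v^2 + 2*v + 6*sqrt(2)*v + 12*sqrt(2)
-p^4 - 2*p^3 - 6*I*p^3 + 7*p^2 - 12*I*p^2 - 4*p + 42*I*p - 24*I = (p + 4)*(p + 6*I)*(I*p - I)^2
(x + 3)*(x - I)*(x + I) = x^3 + 3*x^2 + x + 3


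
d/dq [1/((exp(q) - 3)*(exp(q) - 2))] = (5 - 2*exp(q))*exp(q)/(exp(4*q) - 10*exp(3*q) + 37*exp(2*q) - 60*exp(q) + 36)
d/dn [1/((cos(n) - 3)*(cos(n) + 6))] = (2*cos(n) + 3)*sin(n)/((cos(n) - 3)^2*(cos(n) + 6)^2)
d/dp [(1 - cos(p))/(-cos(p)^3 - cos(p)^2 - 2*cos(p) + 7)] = (-2*sin(p)^2*cos(p) + 2*sin(p)^2 + 3)*sin(p)/(cos(p)^3 + cos(p)^2 + 2*cos(p) - 7)^2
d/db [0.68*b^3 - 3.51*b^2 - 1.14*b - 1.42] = 2.04*b^2 - 7.02*b - 1.14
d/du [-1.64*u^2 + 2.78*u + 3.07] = 2.78 - 3.28*u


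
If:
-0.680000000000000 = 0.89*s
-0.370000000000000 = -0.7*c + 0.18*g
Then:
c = 0.257142857142857*g + 0.528571428571429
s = -0.76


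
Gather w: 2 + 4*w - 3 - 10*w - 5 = -6*w - 6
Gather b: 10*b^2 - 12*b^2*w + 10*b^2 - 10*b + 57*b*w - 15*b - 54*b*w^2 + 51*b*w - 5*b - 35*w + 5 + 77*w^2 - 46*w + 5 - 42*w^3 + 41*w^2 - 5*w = b^2*(20 - 12*w) + b*(-54*w^2 + 108*w - 30) - 42*w^3 + 118*w^2 - 86*w + 10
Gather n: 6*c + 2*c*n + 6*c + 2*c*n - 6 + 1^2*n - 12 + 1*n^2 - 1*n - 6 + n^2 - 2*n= 12*c + 2*n^2 + n*(4*c - 2) - 24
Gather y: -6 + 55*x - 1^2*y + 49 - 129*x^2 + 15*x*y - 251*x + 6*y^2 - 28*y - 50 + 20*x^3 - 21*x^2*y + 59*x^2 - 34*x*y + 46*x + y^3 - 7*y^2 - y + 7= 20*x^3 - 70*x^2 - 150*x + y^3 - y^2 + y*(-21*x^2 - 19*x - 30)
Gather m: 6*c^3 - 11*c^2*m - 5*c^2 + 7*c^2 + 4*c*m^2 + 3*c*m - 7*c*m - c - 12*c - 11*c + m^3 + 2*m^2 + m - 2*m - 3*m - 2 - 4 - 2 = 6*c^3 + 2*c^2 - 24*c + m^3 + m^2*(4*c + 2) + m*(-11*c^2 - 4*c - 4) - 8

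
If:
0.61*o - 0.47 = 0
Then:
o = 0.77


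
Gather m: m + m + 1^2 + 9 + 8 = 2*m + 18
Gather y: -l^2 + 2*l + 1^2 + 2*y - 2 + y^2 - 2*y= -l^2 + 2*l + y^2 - 1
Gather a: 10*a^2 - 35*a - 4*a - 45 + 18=10*a^2 - 39*a - 27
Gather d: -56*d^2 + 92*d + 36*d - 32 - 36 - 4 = -56*d^2 + 128*d - 72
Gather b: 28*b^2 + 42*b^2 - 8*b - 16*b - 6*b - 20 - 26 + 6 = 70*b^2 - 30*b - 40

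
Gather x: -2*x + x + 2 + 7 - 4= 5 - x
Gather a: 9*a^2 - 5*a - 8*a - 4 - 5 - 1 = 9*a^2 - 13*a - 10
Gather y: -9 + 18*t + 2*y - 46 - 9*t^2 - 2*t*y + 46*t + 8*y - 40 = -9*t^2 + 64*t + y*(10 - 2*t) - 95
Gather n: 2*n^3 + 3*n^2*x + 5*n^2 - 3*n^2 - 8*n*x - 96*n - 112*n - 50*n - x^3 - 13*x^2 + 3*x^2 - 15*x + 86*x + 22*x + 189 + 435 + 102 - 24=2*n^3 + n^2*(3*x + 2) + n*(-8*x - 258) - x^3 - 10*x^2 + 93*x + 702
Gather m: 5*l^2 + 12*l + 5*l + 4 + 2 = 5*l^2 + 17*l + 6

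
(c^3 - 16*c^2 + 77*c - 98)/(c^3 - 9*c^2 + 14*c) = (c - 7)/c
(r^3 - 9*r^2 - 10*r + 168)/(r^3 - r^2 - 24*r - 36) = (r^2 - 3*r - 28)/(r^2 + 5*r + 6)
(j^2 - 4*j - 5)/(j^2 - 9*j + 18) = (j^2 - 4*j - 5)/(j^2 - 9*j + 18)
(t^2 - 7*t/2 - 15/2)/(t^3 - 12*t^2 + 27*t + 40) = (t + 3/2)/(t^2 - 7*t - 8)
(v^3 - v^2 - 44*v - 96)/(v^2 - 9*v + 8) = (v^2 + 7*v + 12)/(v - 1)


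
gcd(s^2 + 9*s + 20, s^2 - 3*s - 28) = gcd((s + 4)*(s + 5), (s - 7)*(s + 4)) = s + 4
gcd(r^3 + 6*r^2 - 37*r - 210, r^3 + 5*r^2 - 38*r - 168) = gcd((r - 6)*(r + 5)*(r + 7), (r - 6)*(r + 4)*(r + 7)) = r^2 + r - 42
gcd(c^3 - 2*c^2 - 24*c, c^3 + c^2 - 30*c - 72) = c^2 - 2*c - 24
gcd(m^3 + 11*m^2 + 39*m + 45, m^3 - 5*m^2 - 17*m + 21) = m + 3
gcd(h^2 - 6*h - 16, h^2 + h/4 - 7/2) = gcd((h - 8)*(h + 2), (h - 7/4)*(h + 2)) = h + 2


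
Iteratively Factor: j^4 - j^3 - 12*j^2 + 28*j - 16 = (j - 2)*(j^3 + j^2 - 10*j + 8) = (j - 2)*(j - 1)*(j^2 + 2*j - 8) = (j - 2)^2*(j - 1)*(j + 4)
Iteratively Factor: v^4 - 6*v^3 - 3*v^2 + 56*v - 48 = (v - 4)*(v^3 - 2*v^2 - 11*v + 12) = (v - 4)*(v + 3)*(v^2 - 5*v + 4) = (v - 4)^2*(v + 3)*(v - 1)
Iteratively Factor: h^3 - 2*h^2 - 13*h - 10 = (h + 2)*(h^2 - 4*h - 5) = (h + 1)*(h + 2)*(h - 5)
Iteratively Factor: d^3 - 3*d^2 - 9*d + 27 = (d + 3)*(d^2 - 6*d + 9) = (d - 3)*(d + 3)*(d - 3)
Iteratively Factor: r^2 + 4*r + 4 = (r + 2)*(r + 2)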